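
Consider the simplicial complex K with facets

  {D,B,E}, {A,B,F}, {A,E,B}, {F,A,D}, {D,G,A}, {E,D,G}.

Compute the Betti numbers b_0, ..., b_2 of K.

b_0 = 1, b_1 = 1, b_2 = 0.

We work with the vertex ordering A < B < D < E < F < G. The simplices of K, each written with vertices in increasing order, are:

  0-simplices (6): A, B, D, E, F, G
  1-simplices (12): AB, AD, AE, AF, AG, BD, BE, BF, DE, DF, DG, EG
  2-simplices (6): ABE, ABF, ADF, ADG, BDE, DEG

so the chain groups are C_0 ≅ Z^6, C_1 ≅ Z^12, C_2 ≅ Z^6.

∂_1: C_1 → C_0 is given by ∂[p,q] = [q] − [p]. For instance
  ∂AD = D − A.
As a 6×12 matrix over Z this has rank 5, with invariant factors (1,1,1,1,1).

∂_2: C_2 → C_1 maps a triangle to the signed sum of its edges. For instance
  ∂DEG = EG − DG + DE,
  ∂ABF = BF − AF + AB.
The resulting 12×6 matrix has rank 6, and its Smith normal form has invariant factors (1,1,1,1,1,1).

Computing H_k = (kernel of ∂_k) / (image of ∂_{k+1}):

  H_0: rank C_0 − rank ∂_1 = 6 − 5 = 1, and the invariant factors of ∂_1 are all 1, so H_0 = Z.
  H_1: rank ker ∂_1 − rank ∂_2 = (12 − 5) − 6 = 1, and the invariant factors of ∂_2 are all 1, so H_1 = Z.
  H_2: rank ker ∂_2 − rank ∂_3 = (6 − 6) − 0 = 0, and there is no ∂_3, so H_2 = 0.

As a check, the Euler characteristic is 6 − 12 + 6 = 0, which agrees with 1 − 1 + 0 = 0.
(K is a triangulation of the cylinder S^1 x I.)

Hence the Betti numbers are b_0 = 1, b_1 = 1, b_2 = 0.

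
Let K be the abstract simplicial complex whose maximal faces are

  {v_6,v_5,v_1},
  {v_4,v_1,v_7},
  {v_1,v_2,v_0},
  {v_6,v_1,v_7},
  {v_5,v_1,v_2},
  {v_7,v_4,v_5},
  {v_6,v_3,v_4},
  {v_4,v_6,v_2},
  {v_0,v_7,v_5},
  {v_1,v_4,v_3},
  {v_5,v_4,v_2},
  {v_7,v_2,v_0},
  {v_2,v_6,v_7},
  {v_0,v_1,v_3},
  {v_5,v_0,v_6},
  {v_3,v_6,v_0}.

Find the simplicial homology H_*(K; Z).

H_0 = Z,  H_1 = Z^2,  H_2 = Z.

K has 8 vertices, 24 edges, 16 triangles.
rank ∂_0 = 0, rank ∂_1 = 7 ⇒ b_0 = 8 − 0 − 7 = 1; all invariant factors of ∂_1 are 1 so no torsion. So H_0 = Z.
rank ∂_1 = 7, rank ∂_2 = 15 ⇒ b_1 = 24 − 7 − 15 = 2; all invariant factors of ∂_2 are 1 so no torsion. So H_1 = Z^2.
rank ∂_2 = 15, rank ∂_3 = 0 ⇒ b_2 = 16 − 15 − 0 = 1. So H_2 = Z.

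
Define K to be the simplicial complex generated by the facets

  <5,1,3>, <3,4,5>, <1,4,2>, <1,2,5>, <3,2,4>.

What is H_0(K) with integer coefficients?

H_0 = Z.

We work with the vertex ordering 1 < 2 < 3 < 4 < 5. The simplices of K, each written with vertices in increasing order, are:

  0-simplices (5): [1], [2], [3], [4], [5]
  1-simplices (10): [1,2], [1,3], [1,4], [1,5], [2,3], [2,4], [2,5], [3,4], [3,5], [4,5]
  2-simplices (5): [1,2,4], [1,2,5], [1,3,5], [2,3,4], [3,4,5]

giving chain groups C_0 ≅ Z^5, C_1 ≅ Z^10, C_2 ≅ Z^5.

Boundary ∂_1: C_1 → C_0 is given by ∂[p,q] = [q] − [p].
As a 5×10 matrix over Z this has rank 4, with invariant factors (1,1,1,1).

The boundary map ∂_2: C_2 → C_1 maps a triangle to the signed sum of its edges. For instance
  ∂[2,3,4] = [3,4] − [2,4] + [2,3],
  ∂[1,3,5] = [3,5] − [1,5] + [1,3].
The 10×5 boundary matrix has rank 5 and Smith normal form diag(1,1,1,1,1).

Now H_k = ker ∂_k / im ∂_{k+1}, so:

  H_0: rank C_0 − rank ∂_1 = 5 − 4 = 1, and the invariant factors of ∂_1 are all 1, so H_0 ≅ Z.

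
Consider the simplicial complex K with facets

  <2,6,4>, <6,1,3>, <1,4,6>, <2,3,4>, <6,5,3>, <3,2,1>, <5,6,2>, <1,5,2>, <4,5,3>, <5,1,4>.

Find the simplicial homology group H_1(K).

H_1 = Z/2.

Take the total order 1 < 2 < 3 < 4 < 5 < 6 on the vertex set. Then K (dimension 2) consists of the simplices:

  0-simplices (6): [1], [2], [3], [4], [5], [6]
  1-simplices (15): [1,2], [1,3], [1,4], [1,5], [1,6], [2,3], [2,4], [2,5], [2,6], [3,4], [3,5], [3,6], [4,5], [4,6], [5,6]
  2-simplices (10): [1,2,3], [1,2,5], [1,3,6], [1,4,5], [1,4,6], [2,3,4], [2,4,6], [2,5,6], [3,4,5], [3,5,6]

Hence C_0 ≅ Z^6, C_1 ≅ Z^15, C_2 ≅ Z^10.

Boundary ∂_1: C_1 → C_0 maps an edge to its endpoints' difference, ∂[p,q] = q − p. For instance
  ∂[2,3] = [3] − [2].
The resulting 6×15 matrix has rank 5, and its Smith normal form has invariant factors (1,1,1,1,1).

The boundary map ∂_2: C_2 → C_1 maps a triangle to the signed sum of its edges. For instance
  ∂[1,3,6] = [3,6] − [1,6] + [1,3],
  ∂[2,4,6] = [4,6] − [2,6] + [2,4].
The resulting 15×10 matrix has rank 10, and its Smith normal form has invariant factors (1,1,1,1,1,1,1,1,1,2).

From H_k ≅ ker(∂_k) / im(∂_{k+1}) we obtain:

  H_1: rank ker ∂_1 − rank ∂_2 = (15 − 5) − 10 = 0, and ∂_2 has invariant factor 2 > 1, so H_1 ≅ Z/2.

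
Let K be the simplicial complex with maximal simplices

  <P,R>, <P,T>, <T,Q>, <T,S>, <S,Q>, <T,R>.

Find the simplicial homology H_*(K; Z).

Order the vertices as P < Q < R < S < T. Listing each simplex with vertices in this order, K has dimension 1 with simplices:

  0-simplices (5): P, Q, R, S, T
  1-simplices (6): PR, PT, QS, QT, RT, ST

giving chain groups C_0 ≅ Z^5, C_1 ≅ Z^6.

∂_1: C_1 → C_0 sends each edge [p,q] (with p < q) to q − p.
This gives a 5×6 integer matrix of rank 4; reducing to Smith normal form yields diagonal entries (1,1,1,1).

Reading off H_k = ker ∂_k / im ∂_{k+1}:

  H_0: rank C_0 − rank ∂_1 = 5 − 4 = 1, and the invariant factors of ∂_1 are all 1, so H_0 ≅ Z.
  H_1: rank ker ∂_1 − rank ∂_2 = (6 − 4) − 0 = 2, and there is no ∂_2, so H_1 ≅ Z^2.

As a check, the Euler characteristic is 5 − 6 = -1, which agrees with 1 − 2 = -1.

H_0 = Z,  H_1 = Z^2.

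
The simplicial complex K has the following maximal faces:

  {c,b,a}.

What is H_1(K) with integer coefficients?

H_1 = 0.

Fix the vertex order a < b < c and write every simplex with vertices in increasing order. Then dim K = 2 and the simplices of K are:

  0-simplices (3): a, b, c
  1-simplices (3): ab, ac, bc
  2-simplices (1): abc

Hence C_0 ≅ Z^3, C_1 ≅ Z^3, C_2 ≅ Z^1.

∂_1: C_1 → C_0 maps an edge to its endpoints' difference, ∂[p,q] = q − p.
The 3×3 boundary matrix has rank 2 and Smith normal form diag(1,1).

The boundary map ∂_2: C_2 → C_1 sends each 2-simplex [p,q,r] to [q,r] − [p,r] + [p,q]. For instance
  ∂abc = bc − ac + ab.
The 3×1 boundary matrix has rank 1 and Smith normal form diag(1).

Reading off H_k = ker ∂_k / im ∂_{k+1}:

  H_1: rank ker ∂_1 − rank ∂_2 = (3 − 2) − 1 = 0, and the invariant factors of ∂_2 are all 1, so H_1 = 0.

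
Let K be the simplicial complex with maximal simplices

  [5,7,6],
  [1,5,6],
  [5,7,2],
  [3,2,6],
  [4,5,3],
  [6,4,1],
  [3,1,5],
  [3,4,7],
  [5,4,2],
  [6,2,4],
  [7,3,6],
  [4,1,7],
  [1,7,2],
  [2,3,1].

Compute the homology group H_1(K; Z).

H_1 = Z^2.

Fix the vertex order 1 < 2 < 3 < 4 < 5 < 6 < 7 and write every simplex with vertices in increasing order. Then dim K = 2 and the simplices of K are:

  0-simplices (7): [1], [2], [3], [4], [5], [6], [7]
  1-simplices (21): [1,2], [1,3], [1,4], [1,5], [1,6], [1,7], [2,3], [2,4], [2,5], [2,6], [2,7], [3,4], [3,5], [3,6], [3,7], [4,5], [4,6], [4,7], [5,6], [5,7], [6,7]
  2-simplices (14): [1,2,3], [1,2,7], [1,3,5], [1,4,6], [1,4,7], [1,5,6], [2,3,6], [2,4,5], [2,4,6], [2,5,7], [3,4,5], [3,4,7], [3,6,7], [5,6,7]

so the chain groups are C_0 ≅ Z^7, C_1 ≅ Z^21, C_2 ≅ Z^14.

Boundary ∂_1: C_1 → C_0 is given by ∂[p,q] = [q] − [p]. For instance
  ∂[1,5] = [5] − [1].
The 7×21 boundary matrix has rank 6 and Smith normal form diag(1,1,1,1,1,1).

The boundary map ∂_2: C_2 → C_1 acts by ∂[p,q,r] = [q,r] − [p,r] + [p,q]. For instance
  ∂[2,3,6] = [3,6] − [2,6] + [2,3],
  ∂[2,5,7] = [5,7] − [2,7] + [2,5].
As a 21×14 matrix over Z this has rank 13, with invariant factors (1,1,1,1,1,1,1,1,1,1,1,1,1).

Computing H_k = (kernel of ∂_k) / (image of ∂_{k+1}):

  H_1: rank ker ∂_1 − rank ∂_2 = (21 − 6) − 13 = 2, and the invariant factors of ∂_2 are all 1, so H_1 ≅ Z^2.

(K is a triangulation of the torus T^2.)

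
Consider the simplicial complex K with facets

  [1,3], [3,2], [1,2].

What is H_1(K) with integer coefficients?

H_1 ≅ Z.

Order the vertices as 1 < 2 < 3. Listing each simplex with vertices in this order, K has dimension 1 with simplices:

  0-simplices (3): [1], [2], [3]
  1-simplices (3): [1,2], [1,3], [2,3]

so the chain groups are C_0 ≅ Z^3, C_1 ≅ Z^3.

The boundary map ∂_1: C_1 → C_0 maps an edge to its endpoints' difference, ∂[p,q] = q − p. For instance
  ∂[1,2] = [2] − [1].
The 3×3 boundary matrix has rank 2 and Smith normal form diag(1,1).

Reading off H_k = ker ∂_k / im ∂_{k+1}:

  H_1: rank ker ∂_1 − rank ∂_2 = (3 − 2) − 0 = 1, and there is no ∂_2, so H_1 ≅ Z.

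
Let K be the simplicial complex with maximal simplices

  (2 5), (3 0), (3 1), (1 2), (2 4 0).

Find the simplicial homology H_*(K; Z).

H_0 ≅ Z,  H_1 ≅ Z,  H_2 = 0.

K has 6 vertices, 7 edges, 1 triangle.
rank ∂_0 = 0, rank ∂_1 = 5 ⇒ b_0 = 6 − 0 − 5 = 1; all invariant factors of ∂_1 are 1 so no torsion. So H_0 ≅ Z.
rank ∂_1 = 5, rank ∂_2 = 1 ⇒ b_1 = 7 − 5 − 1 = 1; all invariant factors of ∂_2 are 1 so no torsion. So H_1 ≅ Z.
rank ∂_2 = 1, rank ∂_3 = 0 ⇒ b_2 = 1 − 1 − 0 = 0. So H_2 ≅ 0.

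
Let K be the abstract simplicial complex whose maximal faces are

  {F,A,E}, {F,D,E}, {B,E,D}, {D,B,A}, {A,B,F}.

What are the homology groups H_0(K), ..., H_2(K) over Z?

H_0 = Z,  H_1 = Z,  H_2 = 0.

K has 5 vertices, 10 edges, 5 triangles.
rank ∂_0 = 0, rank ∂_1 = 4 ⇒ b_0 = 5 − 0 − 4 = 1; all invariant factors of ∂_1 are 1 so no torsion. So H_0 ≅ Z.
rank ∂_1 = 4, rank ∂_2 = 5 ⇒ b_1 = 10 − 4 − 5 = 1; all invariant factors of ∂_2 are 1 so no torsion. So H_1 ≅ Z.
rank ∂_2 = 5, rank ∂_3 = 0 ⇒ b_2 = 5 − 5 − 0 = 0. So H_2 ≅ 0.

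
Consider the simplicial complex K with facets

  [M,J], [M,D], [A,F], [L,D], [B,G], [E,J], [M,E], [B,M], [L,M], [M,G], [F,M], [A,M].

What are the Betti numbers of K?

K has 9 vertices, 12 edges.
rank ∂_0 = 0, rank ∂_1 = 8 ⇒ b_0 = 9 − 0 − 8 = 1; all invariant factors of ∂_1 are 1 so no torsion. So H_0 ≅ Z.
rank ∂_1 = 8, rank ∂_2 = 0 ⇒ b_1 = 12 − 8 − 0 = 4. So H_1 ≅ Z^4.

b_0 = 1, b_1 = 4.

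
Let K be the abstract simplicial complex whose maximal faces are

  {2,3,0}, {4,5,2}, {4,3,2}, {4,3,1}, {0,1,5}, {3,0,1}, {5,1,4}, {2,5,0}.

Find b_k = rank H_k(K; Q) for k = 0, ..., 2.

b_0 = 1, b_1 = 0, b_2 = 1.

K has 6 vertices, 12 edges, 8 triangles.
rank ∂_0 = 0, rank ∂_1 = 5 ⇒ b_0 = 6 − 0 − 5 = 1; all invariant factors of ∂_1 are 1 so no torsion. So H_0 ≅ Z.
rank ∂_1 = 5, rank ∂_2 = 7 ⇒ b_1 = 12 − 5 − 7 = 0; all invariant factors of ∂_2 are 1 so no torsion. So H_1 ≅ 0.
rank ∂_2 = 7, rank ∂_3 = 0 ⇒ b_2 = 8 − 7 − 0 = 1. So H_2 ≅ Z.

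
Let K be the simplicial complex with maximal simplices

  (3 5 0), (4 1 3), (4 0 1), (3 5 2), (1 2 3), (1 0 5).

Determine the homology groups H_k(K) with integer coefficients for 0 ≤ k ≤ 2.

H_0 ≅ Z,  H_1 ≅ Z,  H_2 = 0.

Fix the vertex order 0 < 1 < 2 < 3 < 4 < 5 and write every simplex with vertices in increasing order. Then dim K = 2 and the simplices of K are:

  0-simplices (6): [0], [1], [2], [3], [4], [5]
  1-simplices (12): [0,1], [0,3], [0,4], [0,5], [1,2], [1,3], [1,4], [1,5], [2,3], [2,5], [3,4], [3,5]
  2-simplices (6): [0,1,4], [0,1,5], [0,3,5], [1,2,3], [1,3,4], [2,3,5]

so the chain groups are C_0 ≅ Z^6, C_1 ≅ Z^12, C_2 ≅ Z^6.

The boundary map ∂_1: C_1 → C_0 is given by ∂[p,q] = [q] − [p]. For instance
  ∂[0,3] = [3] − [0].
The 6×12 boundary matrix has rank 5 and Smith normal form diag(1,1,1,1,1).

∂_2: C_2 → C_1 acts by ∂[p,q,r] = [q,r] − [p,r] + [p,q]. For instance
  ∂[2,3,5] = [3,5] − [2,5] + [2,3],
  ∂[0,1,4] = [1,4] − [0,4] + [0,1].
The 12×6 boundary matrix has rank 6 and Smith normal form diag(1,1,1,1,1,1).

Now H_k = ker ∂_k / im ∂_{k+1}, so:

  H_0: rank C_0 − rank ∂_1 = 6 − 5 = 1, and the invariant factors of ∂_1 are all 1, so H_0 ≅ Z.
  H_1: rank ker ∂_1 − rank ∂_2 = (12 − 5) − 6 = 1, and the invariant factors of ∂_2 are all 1, so H_1 ≅ Z.
  H_2: rank ker ∂_2 − rank ∂_3 = (6 − 6) − 0 = 0, and there is no ∂_3, so H_2 ≅ 0.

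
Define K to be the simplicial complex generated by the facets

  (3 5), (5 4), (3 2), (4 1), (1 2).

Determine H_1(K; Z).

We work with the vertex ordering 1 < 2 < 3 < 4 < 5. The simplices of K, each written with vertices in increasing order, are:

  0-simplices (5): [1], [2], [3], [4], [5]
  1-simplices (5): [1,2], [1,4], [2,3], [3,5], [4,5]

Hence C_0 ≅ Z^5, C_1 ≅ Z^5.

The boundary map ∂_1: C_1 → C_0 sends each edge [p,q] (with p < q) to q − p.
The resulting 5×5 matrix has rank 4, and its Smith normal form has invariant factors (1,1,1,1).

Reading off H_k = ker ∂_k / im ∂_{k+1}:

  H_1: rank ker ∂_1 − rank ∂_2 = (5 − 4) − 0 = 1, and there is no ∂_2, so H_1 ≅ Z.

H_1 ≅ Z.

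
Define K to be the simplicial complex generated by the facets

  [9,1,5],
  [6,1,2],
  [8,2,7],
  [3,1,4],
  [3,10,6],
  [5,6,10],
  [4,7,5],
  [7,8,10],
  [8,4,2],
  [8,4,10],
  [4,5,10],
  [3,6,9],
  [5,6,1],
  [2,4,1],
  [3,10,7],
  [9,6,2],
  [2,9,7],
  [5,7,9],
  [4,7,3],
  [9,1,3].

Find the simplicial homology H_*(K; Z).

H_0 = Z,  H_1 = Z ⊕ Z/2Z,  H_2 = 0.

We work with the vertex ordering 1 < 2 < 3 < 4 < 5 < 6 < 7 < 8 < 9 < 10. The simplices of K, each written with vertices in increasing order, are:

  0-simplices (10): [1], [2], [3], [4], [5], [6], [7], [8], [9], [10]
  1-simplices (30): (30 of them)
  2-simplices (20): (20 of them)

Hence C_0 ≅ Z^10, C_1 ≅ Z^30, C_2 ≅ Z^20.

∂_1: C_1 → C_0 is given by ∂[p,q] = [q] − [p]. For instance
  ∂[4,5] = [5] − [4].
This gives a 10×30 integer matrix of rank 9; reducing to Smith normal form yields diagonal entries (1,1,1,1,1,1,1,1,1).

The boundary map ∂_2: C_2 → C_1 sends each 2-simplex [p,q,r] to [q,r] − [p,r] + [p,q]. For instance
  ∂[4,5,7] = [5,7] − [4,7] + [4,5],
  ∂[2,7,9] = [7,9] − [2,9] + [2,7].
As a 30×20 matrix over Z this has rank 20, with invariant factors (1,1,1,1,1,1,1,1,1,1,1,1,1,1,1,1,1,1,1,2).

Reading off H_k = ker ∂_k / im ∂_{k+1}:

  H_0: rank C_0 − rank ∂_1 = 10 − 9 = 1, and the invariant factors of ∂_1 are all 1, so H_0 ≅ Z.
  H_1: rank ker ∂_1 − rank ∂_2 = (30 − 9) − 20 = 1, and ∂_2 has invariant factor 2 > 1, so H_1 ≅ Z ⊕ Z/2Z.
  H_2: rank ker ∂_2 − rank ∂_3 = (20 − 20) − 0 = 0, and there is no ∂_3, so H_2 ≅ 0.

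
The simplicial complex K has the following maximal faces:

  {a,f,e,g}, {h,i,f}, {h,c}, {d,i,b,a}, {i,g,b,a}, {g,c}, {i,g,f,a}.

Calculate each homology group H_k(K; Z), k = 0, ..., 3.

K has 9 vertices, 19 edges, 14 triangles, 4 3-simplices.
rank ∂_0 = 0, rank ∂_1 = 8 ⇒ b_0 = 9 − 0 − 8 = 1; all invariant factors of ∂_1 are 1 so no torsion. So H_0 = Z.
rank ∂_1 = 8, rank ∂_2 = 10 ⇒ b_1 = 19 − 8 − 10 = 1; all invariant factors of ∂_2 are 1 so no torsion. So H_1 = Z.
rank ∂_2 = 10, rank ∂_3 = 4 ⇒ b_2 = 14 − 10 − 4 = 0; all invariant factors of ∂_3 are 1 so no torsion. So H_2 = 0.
rank ∂_3 = 4, rank ∂_4 = 0 ⇒ b_3 = 4 − 4 − 0 = 0. So H_3 = 0.

H_0 = Z,  H_1 = Z,  H_2 = 0,  H_3 = 0.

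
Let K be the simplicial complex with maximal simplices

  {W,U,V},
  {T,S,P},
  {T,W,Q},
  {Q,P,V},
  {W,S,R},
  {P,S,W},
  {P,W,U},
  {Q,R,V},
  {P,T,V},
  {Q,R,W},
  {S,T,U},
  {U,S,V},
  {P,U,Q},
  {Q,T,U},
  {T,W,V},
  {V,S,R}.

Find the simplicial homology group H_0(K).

H_0 = Z.

We work with the vertex ordering P < Q < R < S < T < U < V < W. The simplices of K, each written with vertices in increasing order, are:

  0-simplices (8): P, Q, R, S, T, U, V, W
  1-simplices (24): PQ, PS, PT, PU, PV, PW, QR, QT, QU, QV, QW, RS, RV, RW, ST, SU, SV, SW, TU, TV, TW, UV, UW, VW
  2-simplices (16): PQU, PQV, PST, PSW, PTV, PUW, QRV, QRW, QTU, QTW, RSV, RSW, STU, SUV, TVW, UVW

giving chain groups C_0 ≅ Z^8, C_1 ≅ Z^24, C_2 ≅ Z^16.

∂_1: C_1 → C_0 maps an edge to its endpoints' difference, ∂[p,q] = q − p.
The 8×24 boundary matrix has rank 7 and Smith normal form diag(1,1,1,1,1,1,1).

∂_2: C_2 → C_1 acts by ∂[p,q,r] = [q,r] − [p,r] + [p,q]. For instance
  ∂PSW = SW − PW + PS,
  ∂PQU = QU − PU + PQ.
This gives a 24×16 integer matrix of rank 15; reducing to Smith normal form yields diagonal entries (1,1,1,1,1,1,1,1,1,1,1,1,1,1,1).

Computing H_k = (kernel of ∂_k) / (image of ∂_{k+1}):

  H_0: rank C_0 − rank ∂_1 = 8 − 7 = 1, and the invariant factors of ∂_1 are all 1, so H_0 = Z.

(K is a triangulation of the torus T^2.)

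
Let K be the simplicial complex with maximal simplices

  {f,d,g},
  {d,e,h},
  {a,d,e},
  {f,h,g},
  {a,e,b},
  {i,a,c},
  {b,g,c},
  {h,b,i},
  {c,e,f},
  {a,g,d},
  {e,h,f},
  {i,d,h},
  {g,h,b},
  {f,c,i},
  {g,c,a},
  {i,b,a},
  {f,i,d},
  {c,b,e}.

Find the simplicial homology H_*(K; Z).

H_0 ≅ Z,  H_1 ≅ Z ⊕ Z/2,  H_2 = 0.

Fix the vertex order a < b < c < d < e < f < g < h < i and write every simplex with vertices in increasing order. Then dim K = 2 and the simplices of K are:

  0-simplices (9): a, b, c, d, e, f, g, h, i
  1-simplices (27): ab, ac, ad, ae, ag, ai, bc, be, bg, bh, bi, ce, cf, cg, ci, de, df, dg, dh, di, ef, eh, fg, fh, fi, gh, hi
  2-simplices (18): abe, abi, acg, aci, ade, adg, bce, bcg, bgh, bhi, cef, cfi, deh, dfg, dfi, dhi, efh, fgh

Hence C_0 ≅ Z^9, C_1 ≅ Z^27, C_2 ≅ Z^18.

Boundary ∂_1: C_1 → C_0 is given by ∂[p,q] = [q] − [p].
This gives a 9×27 integer matrix of rank 8; reducing to Smith normal form yields diagonal entries (1,1,1,1,1,1,1,1).

∂_2: C_2 → C_1 acts by ∂[p,q,r] = [q,r] − [p,r] + [p,q]. For instance
  ∂ade = de − ae + ad,
  ∂cef = ef − cf + ce.
This gives a 27×18 integer matrix of rank 18; reducing to Smith normal form yields diagonal entries (1,1,1,1,1,1,1,1,1,1,1,1,1,1,1,1,1,2).

From H_k ≅ ker(∂_k) / im(∂_{k+1}) we obtain:

  H_0: rank C_0 − rank ∂_1 = 9 − 8 = 1, and the invariant factors of ∂_1 are all 1, so H_0 = Z.
  H_1: rank ker ∂_1 − rank ∂_2 = (27 − 8) − 18 = 1, and ∂_2 has invariant factor 2 > 1, so H_1 = Z ⊕ Z/2.
  H_2: rank ker ∂_2 − rank ∂_3 = (18 − 18) − 0 = 0, and there is no ∂_3, so H_2 = 0.

(K is a triangulation of the Klein bottle.)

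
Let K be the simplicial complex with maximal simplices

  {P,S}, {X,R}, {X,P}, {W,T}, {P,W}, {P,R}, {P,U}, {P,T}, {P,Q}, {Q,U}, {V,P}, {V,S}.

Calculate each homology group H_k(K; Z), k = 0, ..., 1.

H_0 = Z,  H_1 = Z^4.

We work with the vertex ordering P < Q < R < S < T < U < V < W < X. The simplices of K, each written with vertices in increasing order, are:

  0-simplices (9): P, Q, R, S, T, U, V, W, X
  1-simplices (12): PQ, PR, PS, PT, PU, PV, PW, PX, QU, RX, SV, TW

Hence C_0 ≅ Z^9, C_1 ≅ Z^12.

The boundary map ∂_1: C_1 → C_0 sends each edge [p,q] (with p < q) to q − p. For instance
  ∂PQ = Q − P.
The resulting 9×12 matrix has rank 8, and its Smith normal form has invariant factors (1,1,1,1,1,1,1,1).

Now H_k = ker ∂_k / im ∂_{k+1}, so:

  H_0: rank C_0 − rank ∂_1 = 9 − 8 = 1, and the invariant factors of ∂_1 are all 1, so H_0 ≅ Z.
  H_1: rank ker ∂_1 − rank ∂_2 = (12 − 8) − 0 = 4, and there is no ∂_2, so H_1 ≅ Z^4.

(K is a triangulation of a wedge of 4 circles.)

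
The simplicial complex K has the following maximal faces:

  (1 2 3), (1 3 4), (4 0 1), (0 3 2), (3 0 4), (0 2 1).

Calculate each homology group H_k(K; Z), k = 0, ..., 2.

H_0 = Z,  H_1 = 0,  H_2 = Z.

We work with the vertex ordering 0 < 1 < 2 < 3 < 4. The simplices of K, each written with vertices in increasing order, are:

  0-simplices (5): [0], [1], [2], [3], [4]
  1-simplices (9): [0,1], [0,2], [0,3], [0,4], [1,2], [1,3], [1,4], [2,3], [3,4]
  2-simplices (6): [0,1,2], [0,1,4], [0,2,3], [0,3,4], [1,2,3], [1,3,4]

Hence C_0 ≅ Z^5, C_1 ≅ Z^9, C_2 ≅ Z^6.

∂_1: C_1 → C_0 sends each edge [p,q] (with p < q) to q − p. For instance
  ∂[0,2] = [2] − [0].
The 5×9 boundary matrix has rank 4 and Smith normal form diag(1,1,1,1).

The boundary map ∂_2: C_2 → C_1 sends each 2-simplex [p,q,r] to [q,r] − [p,r] + [p,q]. For instance
  ∂[0,1,2] = [1,2] − [0,2] + [0,1],
  ∂[0,3,4] = [3,4] − [0,4] + [0,3].
The 9×6 boundary matrix has rank 5 and Smith normal form diag(1,1,1,1,1).

Now H_k = ker ∂_k / im ∂_{k+1}, so:

  H_0: rank C_0 − rank ∂_1 = 5 − 4 = 1, and the invariant factors of ∂_1 are all 1, so H_0 = Z.
  H_1: rank ker ∂_1 − rank ∂_2 = (9 − 4) − 5 = 0, and the invariant factors of ∂_2 are all 1, so H_1 = 0.
  H_2: rank ker ∂_2 − rank ∂_3 = (6 − 5) − 0 = 1, and there is no ∂_3, so H_2 = Z.

As a check, the Euler characteristic is 5 − 9 + 6 = 2, which agrees with 1 − 0 + 1 = 2.
(K is a triangulation of the 2-sphere S^2.)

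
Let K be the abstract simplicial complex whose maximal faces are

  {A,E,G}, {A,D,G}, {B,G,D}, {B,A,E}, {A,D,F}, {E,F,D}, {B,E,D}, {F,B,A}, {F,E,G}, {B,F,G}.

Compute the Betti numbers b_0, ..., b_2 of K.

Take the total order A < B < D < E < F < G on the vertex set. Then K (dimension 2) consists of the simplices:

  0-simplices (6): A, B, D, E, F, G
  1-simplices (15): AB, AD, AE, AF, AG, BD, BE, BF, BG, DE, DF, DG, EF, EG, FG
  2-simplices (10): ABE, ABF, ADF, ADG, AEG, BDE, BDG, BFG, DEF, EFG

so the chain groups are C_0 ≅ Z^6, C_1 ≅ Z^15, C_2 ≅ Z^10.

The boundary map ∂_1: C_1 → C_0 maps an edge to its endpoints' difference, ∂[p,q] = q − p. For instance
  ∂BE = E − B.
The 6×15 boundary matrix has rank 5 and Smith normal form diag(1,1,1,1,1).

Boundary ∂_2: C_2 → C_1 sends each 2-simplex [p,q,r] to [q,r] − [p,r] + [p,q]. For instance
  ∂ADG = DG − AG + AD,
  ∂AEG = EG − AG + AE.
The 15×10 boundary matrix has rank 10 and Smith normal form diag(1,1,1,1,1,1,1,1,1,2).

From H_k ≅ ker(∂_k) / im(∂_{k+1}) we obtain:

  H_0: rank C_0 − rank ∂_1 = 6 − 5 = 1, and the invariant factors of ∂_1 are all 1, so H_0 = Z.
  H_1: rank ker ∂_1 − rank ∂_2 = (15 − 5) − 10 = 0, and ∂_2 has invariant factor 2 > 1, so H_1 = Z/2.
  H_2: rank ker ∂_2 − rank ∂_3 = (10 − 10) − 0 = 0, and there is no ∂_3, so H_2 = 0.

(K is a triangulation of the real projective plane RP^2.)

Hence the Betti numbers are b_0 = 1, b_1 = 0, b_2 = 0.

b_0 = 1, b_1 = 0, b_2 = 0.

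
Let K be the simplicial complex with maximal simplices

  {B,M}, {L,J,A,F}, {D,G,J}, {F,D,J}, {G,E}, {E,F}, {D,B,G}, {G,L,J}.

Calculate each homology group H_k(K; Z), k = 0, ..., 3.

K has 9 vertices, 16 edges, 8 triangles, 1 3-simplex.
rank ∂_0 = 0, rank ∂_1 = 8 ⇒ b_0 = 9 − 0 − 8 = 1; all invariant factors of ∂_1 are 1 so no torsion. So H_0 ≅ Z.
rank ∂_1 = 8, rank ∂_2 = 7 ⇒ b_1 = 16 − 8 − 7 = 1; all invariant factors of ∂_2 are 1 so no torsion. So H_1 ≅ Z.
rank ∂_2 = 7, rank ∂_3 = 1 ⇒ b_2 = 8 − 7 − 1 = 0; all invariant factors of ∂_3 are 1 so no torsion. So H_2 ≅ 0.
rank ∂_3 = 1, rank ∂_4 = 0 ⇒ b_3 = 1 − 1 − 0 = 0. So H_3 ≅ 0.

H_0 ≅ Z,  H_1 ≅ Z,  H_2 = 0,  H_3 = 0.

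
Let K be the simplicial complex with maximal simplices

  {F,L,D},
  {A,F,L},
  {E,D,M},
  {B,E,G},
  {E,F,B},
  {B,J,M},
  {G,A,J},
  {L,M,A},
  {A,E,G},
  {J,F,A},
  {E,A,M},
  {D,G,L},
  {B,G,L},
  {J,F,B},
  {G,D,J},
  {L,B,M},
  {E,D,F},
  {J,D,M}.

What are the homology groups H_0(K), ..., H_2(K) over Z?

We work with the vertex ordering A < B < D < E < F < G < J < L < M. The simplices of K, each written with vertices in increasing order, are:

  0-simplices (9): A, B, D, E, F, G, J, L, M
  1-simplices (27): AE, AF, AG, AJ, AL, AM, BE, BF, BG, BJ, BL, BM, DE, DF, DG, DJ, DL, DM, EF, EG, EM, FJ, FL, GJ, GL, JM, LM
  2-simplices (18): AEG, AEM, AFJ, AFL, AGJ, ALM, BEF, BEG, BFJ, BGL, BJM, BLM, DEF, DEM, DFL, DGJ, DGL, DJM

so the chain groups are C_0 ≅ Z^9, C_1 ≅ Z^27, C_2 ≅ Z^18.

The boundary map ∂_1: C_1 → C_0 sends each edge [p,q] (with p < q) to q − p.
The resulting 9×27 matrix has rank 8, and its Smith normal form has invariant factors (1,1,1,1,1,1,1,1).

∂_2: C_2 → C_1 maps a triangle to the signed sum of its edges. For instance
  ∂DEM = EM − DM + DE,
  ∂BGL = GL − BL + BG.
As a 27×18 matrix over Z this has rank 17, with invariant factors (1,1,1,1,1,1,1,1,1,1,1,1,1,1,1,1,1).

Now H_k = ker ∂_k / im ∂_{k+1}, so:

  H_0: rank C_0 − rank ∂_1 = 9 − 8 = 1, and the invariant factors of ∂_1 are all 1, so H_0 = Z.
  H_1: rank ker ∂_1 − rank ∂_2 = (27 − 8) − 17 = 2, and the invariant factors of ∂_2 are all 1, so H_1 = Z^2.
  H_2: rank ker ∂_2 − rank ∂_3 = (18 − 17) − 0 = 1, and there is no ∂_3, so H_2 = Z.

H_0 = Z,  H_1 = Z^2,  H_2 = Z.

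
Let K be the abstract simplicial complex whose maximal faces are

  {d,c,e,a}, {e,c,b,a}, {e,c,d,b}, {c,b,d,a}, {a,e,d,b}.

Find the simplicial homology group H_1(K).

We work with the vertex ordering a < b < c < d < e. The simplices of K, each written with vertices in increasing order, are:

  0-simplices (5): a, b, c, d, e
  1-simplices (10): ab, ac, ad, ae, bc, bd, be, cd, ce, de
  2-simplices (10): abc, abd, abe, acd, ace, ade, bcd, bce, bde, cde
  3-simplices (5): abcd, abce, abde, acde, bcde

so the chain groups are C_0 ≅ Z^5, C_1 ≅ Z^10, C_2 ≅ Z^10, C_3 ≅ Z^5.

The boundary map ∂_1: C_1 → C_0 is given by ∂[p,q] = [q] − [p].
This gives a 5×10 integer matrix of rank 4; reducing to Smith normal form yields diagonal entries (1,1,1,1).

Boundary ∂_2: C_2 → C_1 acts by ∂[p,q,r] = [q,r] − [p,r] + [p,q]. For instance
  ∂abd = bd − ad + ab,
  ∂ade = de − ae + ad.
This gives a 10×10 integer matrix of rank 6; reducing to Smith normal form yields diagonal entries (1,1,1,1,1,1).

∂_3: C_3 → C_2 sends each 3-simplex σ to the alternating sum Σ_i (−1)^i (σ with its i-th vertex removed). For instance
  ∂abcd = bcd − acd + abd − abc,
  ∂abce = bce − ace + abe − abc.
The 10×5 boundary matrix has rank 4 and Smith normal form diag(1,1,1,1).

Computing H_k = (kernel of ∂_k) / (image of ∂_{k+1}):

  H_1: rank ker ∂_1 − rank ∂_2 = (10 − 4) − 6 = 0, and the invariant factors of ∂_2 are all 1, so H_1 ≅ 0.

H_1 = 0.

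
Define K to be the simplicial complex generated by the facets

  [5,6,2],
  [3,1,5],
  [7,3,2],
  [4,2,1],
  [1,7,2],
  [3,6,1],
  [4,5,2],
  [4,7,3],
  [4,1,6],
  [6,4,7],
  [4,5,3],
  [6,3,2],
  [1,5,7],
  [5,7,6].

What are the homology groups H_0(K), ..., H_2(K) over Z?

H_0 = Z,  H_1 = Z^2,  H_2 = Z.

Take the total order 1 < 2 < 3 < 4 < 5 < 6 < 7 on the vertex set. Then K (dimension 2) consists of the simplices:

  0-simplices (7): [1], [2], [3], [4], [5], [6], [7]
  1-simplices (21): [1,2], [1,3], [1,4], [1,5], [1,6], [1,7], [2,3], [2,4], [2,5], [2,6], [2,7], [3,4], [3,5], [3,6], [3,7], [4,5], [4,6], [4,7], [5,6], [5,7], [6,7]
  2-simplices (14): [1,2,4], [1,2,7], [1,3,5], [1,3,6], [1,4,6], [1,5,7], [2,3,6], [2,3,7], [2,4,5], [2,5,6], [3,4,5], [3,4,7], [4,6,7], [5,6,7]

Hence C_0 ≅ Z^7, C_1 ≅ Z^21, C_2 ≅ Z^14.

Boundary ∂_1: C_1 → C_0 is given by ∂[p,q] = [q] − [p]. For instance
  ∂[2,7] = [7] − [2].
The 7×21 boundary matrix has rank 6 and Smith normal form diag(1,1,1,1,1,1).

∂_2: C_2 → C_1 acts by ∂[p,q,r] = [q,r] − [p,r] + [p,q]. For instance
  ∂[1,3,6] = [3,6] − [1,6] + [1,3],
  ∂[3,4,5] = [4,5] − [3,5] + [3,4].
This gives a 21×14 integer matrix of rank 13; reducing to Smith normal form yields diagonal entries (1,1,1,1,1,1,1,1,1,1,1,1,1).

Now H_k = ker ∂_k / im ∂_{k+1}, so:

  H_0: rank C_0 − rank ∂_1 = 7 − 6 = 1, and the invariant factors of ∂_1 are all 1, so H_0 ≅ Z.
  H_1: rank ker ∂_1 − rank ∂_2 = (21 − 6) − 13 = 2, and the invariant factors of ∂_2 are all 1, so H_1 ≅ Z^2.
  H_2: rank ker ∂_2 − rank ∂_3 = (14 − 13) − 0 = 1, and there is no ∂_3, so H_2 ≅ Z.

(K is a triangulation of the torus T^2.)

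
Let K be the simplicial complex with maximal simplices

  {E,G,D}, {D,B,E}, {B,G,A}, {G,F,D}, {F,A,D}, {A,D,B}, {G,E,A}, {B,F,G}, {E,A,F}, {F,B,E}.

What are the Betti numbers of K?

b_0 = 1, b_1 = 0, b_2 = 0.

We work with the vertex ordering A < B < D < E < F < G. The simplices of K, each written with vertices in increasing order, are:

  0-simplices (6): A, B, D, E, F, G
  1-simplices (15): AB, AD, AE, AF, AG, BD, BE, BF, BG, DE, DF, DG, EF, EG, FG
  2-simplices (10): ABD, ABG, ADF, AEF, AEG, BDE, BEF, BFG, DEG, DFG

so the chain groups are C_0 ≅ Z^6, C_1 ≅ Z^15, C_2 ≅ Z^10.

The boundary map ∂_1: C_1 → C_0 maps an edge to its endpoints' difference, ∂[p,q] = q − p. For instance
  ∂AG = G − A.
As a 6×15 matrix over Z this has rank 5, with invariant factors (1,1,1,1,1).

∂_2: C_2 → C_1 sends each 2-simplex [p,q,r] to [q,r] − [p,r] + [p,q]. For instance
  ∂BFG = FG − BG + BF,
  ∂AEG = EG − AG + AE.
The 15×10 boundary matrix has rank 10 and Smith normal form diag(1,1,1,1,1,1,1,1,1,2).

Reading off H_k = ker ∂_k / im ∂_{k+1}:

  H_0: rank C_0 − rank ∂_1 = 6 − 5 = 1, and the invariant factors of ∂_1 are all 1, so H_0 ≅ Z.
  H_1: rank ker ∂_1 − rank ∂_2 = (15 − 5) − 10 = 0, and ∂_2 has invariant factor 2 > 1, so H_1 ≅ Z/2.
  H_2: rank ker ∂_2 − rank ∂_3 = (10 − 10) − 0 = 0, and there is no ∂_3, so H_2 ≅ 0.

Hence the Betti numbers are b_0 = 1, b_1 = 0, b_2 = 0.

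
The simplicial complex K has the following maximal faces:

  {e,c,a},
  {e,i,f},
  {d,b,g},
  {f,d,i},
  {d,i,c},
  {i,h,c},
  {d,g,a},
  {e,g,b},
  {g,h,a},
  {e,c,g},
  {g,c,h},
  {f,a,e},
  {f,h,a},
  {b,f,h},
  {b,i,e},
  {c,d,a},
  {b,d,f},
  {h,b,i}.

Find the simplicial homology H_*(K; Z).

H_0 = Z,  H_1 = Z ⊕ Z/2Z,  H_2 = 0.

K has 9 vertices, 27 edges, 18 triangles.
rank ∂_0 = 0, rank ∂_1 = 8 ⇒ b_0 = 9 − 0 − 8 = 1; all invariant factors of ∂_1 are 1 so no torsion. So H_0 ≅ Z.
rank ∂_1 = 8, rank ∂_2 = 18 ⇒ b_1 = 27 − 8 − 18 = 1; ∂_2 has invariant factor(s) [2] giving torsion. So H_1 ≅ Z ⊕ Z/2Z.
rank ∂_2 = 18, rank ∂_3 = 0 ⇒ b_2 = 18 − 18 − 0 = 0. So H_2 ≅ 0.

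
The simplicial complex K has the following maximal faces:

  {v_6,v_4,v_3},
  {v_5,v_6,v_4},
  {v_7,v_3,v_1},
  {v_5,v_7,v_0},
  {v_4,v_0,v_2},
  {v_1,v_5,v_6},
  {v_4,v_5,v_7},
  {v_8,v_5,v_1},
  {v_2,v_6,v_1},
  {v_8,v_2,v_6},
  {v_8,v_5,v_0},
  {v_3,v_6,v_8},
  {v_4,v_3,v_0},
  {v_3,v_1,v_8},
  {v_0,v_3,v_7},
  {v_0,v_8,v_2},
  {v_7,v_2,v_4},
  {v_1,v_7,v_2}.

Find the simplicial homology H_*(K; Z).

H_0 ≅ Z,  H_1 ≅ Z ⊕ Z/2,  H_2 = 0.

We work with the vertex ordering v_0 < v_1 < v_2 < v_3 < v_4 < v_5 < v_6 < v_7 < v_8. The simplices of K, each written with vertices in increasing order, are:

  0-simplices (9): [v_0], [v_1], [v_2], [v_3], [v_4], [v_5], [v_6], [v_7], [v_8]
  1-simplices (27): (27 of them)
  2-simplices (18): (18 of them)

so the chain groups are C_0 ≅ Z^9, C_1 ≅ Z^27, C_2 ≅ Z^18.

∂_1: C_1 → C_0 maps an edge to its endpoints' difference, ∂[p,q] = q − p. For instance
  ∂[v_5,v_6] = [v_6] − [v_5].
The 9×27 boundary matrix has rank 8 and Smith normal form diag(1,1,1,1,1,1,1,1).

The boundary map ∂_2: C_2 → C_1 sends each 2-simplex [p,q,r] to [q,r] − [p,r] + [p,q]. For instance
  ∂[v_3,v_6,v_8] = [v_6,v_8] − [v_3,v_8] + [v_3,v_6],
  ∂[v_0,v_3,v_4] = [v_3,v_4] − [v_0,v_4] + [v_0,v_3].
The 27×18 boundary matrix has rank 18 and Smith normal form diag(1,1,1,1,1,1,1,1,1,1,1,1,1,1,1,1,1,2).

From H_k ≅ ker(∂_k) / im(∂_{k+1}) we obtain:

  H_0: rank C_0 − rank ∂_1 = 9 − 8 = 1, and the invariant factors of ∂_1 are all 1, so H_0 = Z.
  H_1: rank ker ∂_1 − rank ∂_2 = (27 − 8) − 18 = 1, and ∂_2 has invariant factor 2 > 1, so H_1 = Z ⊕ Z/2.
  H_2: rank ker ∂_2 − rank ∂_3 = (18 − 18) − 0 = 0, and there is no ∂_3, so H_2 = 0.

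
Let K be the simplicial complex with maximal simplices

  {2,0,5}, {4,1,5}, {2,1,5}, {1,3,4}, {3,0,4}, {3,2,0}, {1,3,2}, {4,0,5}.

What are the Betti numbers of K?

b_0 = 1, b_1 = 0, b_2 = 1.

Order the vertices as 0 < 1 < 2 < 3 < 4 < 5. Listing each simplex with vertices in this order, K has dimension 2 with simplices:

  0-simplices (6): [0], [1], [2], [3], [4], [5]
  1-simplices (12): [0,2], [0,3], [0,4], [0,5], [1,2], [1,3], [1,4], [1,5], [2,3], [2,5], [3,4], [4,5]
  2-simplices (8): [0,2,3], [0,2,5], [0,3,4], [0,4,5], [1,2,3], [1,2,5], [1,3,4], [1,4,5]

giving chain groups C_0 ≅ Z^6, C_1 ≅ Z^12, C_2 ≅ Z^8.

∂_1: C_1 → C_0 maps an edge to its endpoints' difference, ∂[p,q] = q − p. For instance
  ∂[2,3] = [3] − [2].
The resulting 6×12 matrix has rank 5, and its Smith normal form has invariant factors (1,1,1,1,1).

∂_2: C_2 → C_1 acts by ∂[p,q,r] = [q,r] − [p,r] + [p,q]. For instance
  ∂[1,2,5] = [2,5] − [1,5] + [1,2],
  ∂[0,2,3] = [2,3] − [0,3] + [0,2].
The resulting 12×8 matrix has rank 7, and its Smith normal form has invariant factors (1,1,1,1,1,1,1).

Now H_k = ker ∂_k / im ∂_{k+1}, so:

  H_0: rank C_0 − rank ∂_1 = 6 − 5 = 1, and the invariant factors of ∂_1 are all 1, so H_0 = Z.
  H_1: rank ker ∂_1 − rank ∂_2 = (12 − 5) − 7 = 0, and the invariant factors of ∂_2 are all 1, so H_1 = 0.
  H_2: rank ker ∂_2 − rank ∂_3 = (8 − 7) − 0 = 1, and there is no ∂_3, so H_2 = Z.

(K is a triangulation of the 2-sphere S^2.)

Hence the Betti numbers are b_0 = 1, b_1 = 0, b_2 = 1.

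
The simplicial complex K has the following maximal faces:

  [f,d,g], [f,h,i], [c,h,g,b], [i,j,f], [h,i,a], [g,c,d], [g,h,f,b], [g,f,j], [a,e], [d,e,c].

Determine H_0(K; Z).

H_0 ≅ Z.

Take the total order a < b < c < d < e < f < g < h < i < j on the vertex set. Then K (dimension 3) consists of the simplices:

  0-simplices (10): a, b, c, d, e, f, g, h, i, j
  1-simplices (22): ae, ah, ai, bc, bf, bg, bh, cd, ce, cg, ch, de, df, dg, fg, fh, fi, fj, gh, gj, hi, ij
  2-simplices (14): ahi, bcg, bch, bfg, bfh, bgh, cde, cdg, cgh, dfg, fgh, fgj, fhi, fij
  3-simplices (2): bcgh, bfgh

so the chain groups are C_0 ≅ Z^10, C_1 ≅ Z^22, C_2 ≅ Z^14, C_3 ≅ Z^2.

The boundary map ∂_1: C_1 → C_0 sends each edge [p,q] (with p < q) to q − p. For instance
  ∂cd = d − c.
The resulting 10×22 matrix has rank 9, and its Smith normal form has invariant factors (1,1,1,1,1,1,1,1,1).

Boundary ∂_2: C_2 → C_1 acts by ∂[p,q,r] = [q,r] − [p,r] + [p,q]. For instance
  ∂bcg = cg − bg + bc,
  ∂fgj = gj − fj + fg.
This gives a 22×14 integer matrix of rank 12; reducing to Smith normal form yields diagonal entries (1,1,1,1,1,1,1,1,1,1,1,1).

The boundary map ∂_3: C_3 → C_2 sends each 3-simplex σ to the alternating sum Σ_i (−1)^i (σ with its i-th vertex removed). For instance
  ∂bcgh = cgh − bgh + bch − bcg,
  ∂bfgh = fgh − bgh + bfh − bfg.
As a 14×2 matrix over Z this has rank 2, with invariant factors (1,1).

Reading off H_k = ker ∂_k / im ∂_{k+1}:

  H_0: rank C_0 − rank ∂_1 = 10 − 9 = 1, and the invariant factors of ∂_1 are all 1, so H_0 = Z.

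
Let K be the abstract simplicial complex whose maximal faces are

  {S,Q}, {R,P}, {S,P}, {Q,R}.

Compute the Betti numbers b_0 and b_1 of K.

Take the total order P < Q < R < S on the vertex set. Then K (dimension 1) consists of the simplices:

  0-simplices (4): P, Q, R, S
  1-simplices (4): PR, PS, QR, QS

so the chain groups are C_0 ≅ Z^4, C_1 ≅ Z^4.

Boundary ∂_1: C_1 → C_0 is given by ∂[p,q] = [q] − [p]. For instance
  ∂QS = S − Q.
As a 4×4 matrix over Z this has rank 3, with invariant factors (1,1,1).

Computing H_k = (kernel of ∂_k) / (image of ∂_{k+1}):

  H_0: rank C_0 − rank ∂_1 = 4 − 3 = 1, and the invariant factors of ∂_1 are all 1, so H_0 ≅ Z.
  H_1: rank ker ∂_1 − rank ∂_2 = (4 − 3) − 0 = 1, and there is no ∂_2, so H_1 ≅ Z.

Hence the Betti numbers are b_0 = 1, b_1 = 1.

b_0 = 1, b_1 = 1.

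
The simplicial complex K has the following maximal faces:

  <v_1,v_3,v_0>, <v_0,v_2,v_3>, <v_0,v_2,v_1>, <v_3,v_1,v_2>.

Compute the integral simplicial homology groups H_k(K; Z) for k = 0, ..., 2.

H_0 = Z,  H_1 = 0,  H_2 = Z.

We work with the vertex ordering v_0 < v_1 < v_2 < v_3. The simplices of K, each written with vertices in increasing order, are:

  0-simplices (4): [v_0], [v_1], [v_2], [v_3]
  1-simplices (6): [v_0,v_1], [v_0,v_2], [v_0,v_3], [v_1,v_2], [v_1,v_3], [v_2,v_3]
  2-simplices (4): [v_0,v_1,v_2], [v_0,v_1,v_3], [v_0,v_2,v_3], [v_1,v_2,v_3]

Hence C_0 ≅ Z^4, C_1 ≅ Z^6, C_2 ≅ Z^4.

Boundary ∂_1: C_1 → C_0 sends each edge [p,q] (with p < q) to q − p.
The resulting 4×6 matrix has rank 3, and its Smith normal form has invariant factors (1,1,1).

Boundary ∂_2: C_2 → C_1 acts by ∂[p,q,r] = [q,r] − [p,r] + [p,q]. For instance
  ∂[v_1,v_2,v_3] = [v_2,v_3] − [v_1,v_3] + [v_1,v_2],
  ∂[v_0,v_2,v_3] = [v_2,v_3] − [v_0,v_3] + [v_0,v_2].
This gives a 6×4 integer matrix of rank 3; reducing to Smith normal form yields diagonal entries (1,1,1).

Reading off H_k = ker ∂_k / im ∂_{k+1}:

  H_0: rank C_0 − rank ∂_1 = 4 − 3 = 1, and the invariant factors of ∂_1 are all 1, so H_0 ≅ Z.
  H_1: rank ker ∂_1 − rank ∂_2 = (6 − 3) − 3 = 0, and the invariant factors of ∂_2 are all 1, so H_1 ≅ 0.
  H_2: rank ker ∂_2 − rank ∂_3 = (4 − 3) − 0 = 1, and there is no ∂_3, so H_2 ≅ Z.

(K is a triangulation of the 2-sphere S^2.)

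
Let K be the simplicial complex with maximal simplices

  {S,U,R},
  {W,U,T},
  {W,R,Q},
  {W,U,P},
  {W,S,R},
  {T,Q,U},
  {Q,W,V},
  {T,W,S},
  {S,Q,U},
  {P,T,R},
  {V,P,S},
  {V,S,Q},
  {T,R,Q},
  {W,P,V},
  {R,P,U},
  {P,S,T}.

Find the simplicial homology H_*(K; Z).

Fix the vertex order P < Q < R < S < T < U < V < W and write every simplex with vertices in increasing order. Then dim K = 2 and the simplices of K are:

  0-simplices (8): P, Q, R, S, T, U, V, W
  1-simplices (24): PR, PS, PT, PU, PV, PW, QR, QS, QT, QU, QV, QW, RS, RT, RU, RW, ST, SU, SV, SW, TU, TW, UW, VW
  2-simplices (16): PRT, PRU, PST, PSV, PUW, PVW, QRT, QRW, QSU, QSV, QTU, QVW, RSU, RSW, STW, TUW

giving chain groups C_0 ≅ Z^8, C_1 ≅ Z^24, C_2 ≅ Z^16.

∂_1: C_1 → C_0 is given by ∂[p,q] = [q] − [p]. For instance
  ∂PU = U − P.
The resulting 8×24 matrix has rank 7, and its Smith normal form has invariant factors (1,1,1,1,1,1,1).

∂_2: C_2 → C_1 acts by ∂[p,q,r] = [q,r] − [p,r] + [p,q]. For instance
  ∂STW = TW − SW + ST,
  ∂TUW = UW − TW + TU.
This gives a 24×16 integer matrix of rank 15; reducing to Smith normal form yields diagonal entries (1,1,1,1,1,1,1,1,1,1,1,1,1,1,1).

Computing H_k = (kernel of ∂_k) / (image of ∂_{k+1}):

  H_0: rank C_0 − rank ∂_1 = 8 − 7 = 1, and the invariant factors of ∂_1 are all 1, so H_0 ≅ Z.
  H_1: rank ker ∂_1 − rank ∂_2 = (24 − 7) − 15 = 2, and the invariant factors of ∂_2 are all 1, so H_1 ≅ Z^2.
  H_2: rank ker ∂_2 − rank ∂_3 = (16 − 15) − 0 = 1, and there is no ∂_3, so H_2 ≅ Z.

H_0 ≅ Z,  H_1 ≅ Z^2,  H_2 ≅ Z.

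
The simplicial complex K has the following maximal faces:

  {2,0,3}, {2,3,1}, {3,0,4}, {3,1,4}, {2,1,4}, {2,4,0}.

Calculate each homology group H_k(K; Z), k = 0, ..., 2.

We work with the vertex ordering 0 < 1 < 2 < 3 < 4. The simplices of K, each written with vertices in increasing order, are:

  0-simplices (5): [0], [1], [2], [3], [4]
  1-simplices (9): [0,2], [0,3], [0,4], [1,2], [1,3], [1,4], [2,3], [2,4], [3,4]
  2-simplices (6): [0,2,3], [0,2,4], [0,3,4], [1,2,3], [1,2,4], [1,3,4]

giving chain groups C_0 ≅ Z^5, C_1 ≅ Z^9, C_2 ≅ Z^6.

∂_1: C_1 → C_0 sends each edge [p,q] (with p < q) to q − p.
As a 5×9 matrix over Z this has rank 4, with invariant factors (1,1,1,1).

∂_2: C_2 → C_1 sends each 2-simplex [p,q,r] to [q,r] − [p,r] + [p,q]. For instance
  ∂[0,3,4] = [3,4] − [0,4] + [0,3],
  ∂[1,2,3] = [2,3] − [1,3] + [1,2].
The 9×6 boundary matrix has rank 5 and Smith normal form diag(1,1,1,1,1).

From H_k ≅ ker(∂_k) / im(∂_{k+1}) we obtain:

  H_0: rank C_0 − rank ∂_1 = 5 − 4 = 1, and the invariant factors of ∂_1 are all 1, so H_0 ≅ Z.
  H_1: rank ker ∂_1 − rank ∂_2 = (9 − 4) − 5 = 0, and the invariant factors of ∂_2 are all 1, so H_1 ≅ 0.
  H_2: rank ker ∂_2 − rank ∂_3 = (6 − 5) − 0 = 1, and there is no ∂_3, so H_2 ≅ Z.

As a check, the Euler characteristic is 5 − 9 + 6 = 2, which agrees with 1 − 0 + 1 = 2.
(K is a triangulation of the 2-sphere S^2.)

H_0 ≅ Z,  H_1 = 0,  H_2 ≅ Z.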